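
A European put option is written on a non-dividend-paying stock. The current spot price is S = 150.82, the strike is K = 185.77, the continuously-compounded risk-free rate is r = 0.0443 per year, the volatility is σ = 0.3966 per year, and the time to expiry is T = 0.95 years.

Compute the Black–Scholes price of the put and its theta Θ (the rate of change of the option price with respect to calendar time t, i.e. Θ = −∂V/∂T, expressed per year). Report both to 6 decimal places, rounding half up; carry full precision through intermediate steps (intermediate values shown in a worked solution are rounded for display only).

price = 41.116444
Θ = -6.114251

σ√T = 0.3966·√0.95 = 0.386558
d₁ = (ln(S/K) + (r+σ²/2)T) / (σ√T) = (ln(150.82/185.77) + (0.0443+0.3966²/2)·0.95) / 0.386558 = (-0.208422 + 0.116798) / 0.386558 = -0.237025
d₂ = d₁ − σ√T = -0.237025 − 0.386558 = -0.623583
e^{−rT} = e^{−0.0443·0.95} = 0.958788
N(−d₁) = 0.593681,  N(−d₂) = 0.733549
Put price V = K·e^{−rT}·N(−d₂) − S·N(−d₁) = 130.655444 − 89.539000 = 41.116444
φ(d₁) = (1/√(2π))·e^{−d₁²/2} = 0.387892
Θ = −S·φ(d₁)·σ/(2√T) + r·K·e^{−rT}·N(−d₂) = −11.902287 + 5.788036 = -6.114251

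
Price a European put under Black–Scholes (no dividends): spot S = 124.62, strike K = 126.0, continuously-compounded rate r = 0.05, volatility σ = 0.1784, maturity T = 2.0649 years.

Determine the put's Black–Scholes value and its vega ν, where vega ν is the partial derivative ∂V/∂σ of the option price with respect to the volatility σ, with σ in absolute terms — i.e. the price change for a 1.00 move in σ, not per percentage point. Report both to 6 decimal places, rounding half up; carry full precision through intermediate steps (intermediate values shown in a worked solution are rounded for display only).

σ√T = 0.1784·√2.0649 = 0.256357
d₁ = (ln(S/K) + (r+σ²/2)T) / (σ√T) = (ln(124.62/126.0) + (0.05+0.1784²/2)·2.0649) / 0.256357 = (-0.011013 + 0.136104) / 0.256357 = 0.487959
d₂ = d₁ − σ√T = 0.487959 − 0.256357 = 0.231603
e^{−rT} = e^{−0.05·2.0649} = 0.901906
N(−d₁) = 0.312789,  N(−d₂) = 0.408423
Put price V = K·e^{−rT}·N(−d₂) − S·N(−d₁) = 46.413286 − 38.979809 = 7.433476
φ(d₁) = (1/√(2π))·e^{−d₁²/2} = 0.354166
ν = S·φ(d₁)·√T = 63.422543

price = 7.433476
ν = 63.422543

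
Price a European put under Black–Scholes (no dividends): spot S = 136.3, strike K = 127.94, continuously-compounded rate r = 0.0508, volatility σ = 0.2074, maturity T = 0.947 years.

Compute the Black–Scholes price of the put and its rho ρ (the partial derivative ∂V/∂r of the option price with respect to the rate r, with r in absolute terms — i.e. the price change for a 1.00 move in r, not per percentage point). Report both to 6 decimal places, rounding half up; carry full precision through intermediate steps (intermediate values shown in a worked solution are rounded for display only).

σ√T = 0.2074·√0.947 = 0.201829
d₁ = (ln(S/K) + (r+σ²/2)T) / (σ√T) = (ln(136.3/127.94) + (0.0508+0.2074²/2)·0.947) / 0.201829 = (0.063297 + 0.068475) / 0.201829 = 0.652889
d₂ = d₁ − σ√T = 0.652889 − 0.201829 = 0.451060
e^{−rT} = e^{−0.0508·0.947} = 0.953031
N(−d₁) = 0.256914,  N(−d₂) = 0.325973
Put price V = K·e^{−rT}·N(−d₂) − S·N(−d₁) = 39.746168 − 35.017359 = 4.728809
ρ = −K·T·e^{−rT}·N(−d₂) = -37.639621

price = 4.728809
ρ = -37.639621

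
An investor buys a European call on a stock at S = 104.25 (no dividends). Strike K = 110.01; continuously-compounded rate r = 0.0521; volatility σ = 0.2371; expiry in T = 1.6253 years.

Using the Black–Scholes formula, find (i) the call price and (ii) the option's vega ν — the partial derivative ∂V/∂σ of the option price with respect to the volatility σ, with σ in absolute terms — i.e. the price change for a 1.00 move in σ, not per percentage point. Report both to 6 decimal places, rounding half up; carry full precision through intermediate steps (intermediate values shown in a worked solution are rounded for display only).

σ√T = 0.2371·√1.6253 = 0.302272
d₁ = (ln(S/K) + (r+σ²/2)T) / (σ√T) = (ln(104.25/110.01) + (0.0521+0.2371²/2)·1.6253) / 0.302272 = (-0.053779 + 0.130362) / 0.302272 = 0.253358
d₂ = d₁ − σ√T = 0.253358 − 0.302272 = -0.048915
e^{−rT} = e^{−0.0521·1.6253} = 0.918808
N(d₁) = 0.600004,  N(d₂) = 0.480494
Call price V = S·N(d₁) − K·e^{−rT}·N(d₂) = 62.550424 − 48.567369 = 13.983055
φ(d₁) = (1/√(2π))·e^{−d₁²/2} = 0.386342
ν = S·φ(d₁)·√T = 51.346896

price = 13.983055
ν = 51.346896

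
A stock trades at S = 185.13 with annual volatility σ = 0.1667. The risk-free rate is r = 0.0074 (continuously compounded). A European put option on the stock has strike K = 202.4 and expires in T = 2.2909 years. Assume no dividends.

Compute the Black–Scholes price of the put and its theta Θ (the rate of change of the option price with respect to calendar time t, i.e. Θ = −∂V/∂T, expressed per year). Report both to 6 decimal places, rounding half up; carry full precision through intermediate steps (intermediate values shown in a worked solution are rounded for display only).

price = 26.995732
Θ = -3.043431

σ√T = 0.1667·√2.2909 = 0.252312
d₁ = (ln(S/K) + (r+σ²/2)T) / (σ√T) = (ln(185.13/202.4) + (0.0074+0.1667²/2)·2.2909) / 0.252312 = (-0.089188 + 0.048783) / 0.252312 = -0.160136
d₂ = d₁ − σ√T = -0.160136 − 0.252312 = -0.412448
e^{−rT} = e^{−0.0074·2.2909} = 0.983190
N(−d₁) = 0.563613,  N(−d₂) = 0.659994
Put price V = K·e^{−rT}·N(−d₂) − S·N(−d₁) = 131.337386 − 104.341653 = 26.995732
φ(d₁) = (1/√(2π))·e^{−d₁²/2} = 0.393860
Θ = −S·φ(d₁)·σ/(2√T) + r·K·e^{−rT}·N(−d₂) = −4.015328 + 0.971897 = -3.043431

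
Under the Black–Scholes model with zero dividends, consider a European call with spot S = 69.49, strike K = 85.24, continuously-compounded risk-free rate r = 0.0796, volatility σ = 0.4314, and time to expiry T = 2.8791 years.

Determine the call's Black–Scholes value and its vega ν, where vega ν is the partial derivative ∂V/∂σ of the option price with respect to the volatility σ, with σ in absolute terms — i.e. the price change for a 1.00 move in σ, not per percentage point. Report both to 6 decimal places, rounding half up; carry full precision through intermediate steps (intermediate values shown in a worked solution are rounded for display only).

price = 20.469615
ν = 43.422761

σ√T = 0.4314·√2.8791 = 0.731996
d₁ = (ln(S/K) + (r+σ²/2)T) / (σ√T) = (ln(69.49/85.24) + (0.0796+0.4314²/2)·2.8791) / 0.731996 = (-0.204288 + 0.497085) / 0.731996 = 0.399999
d₂ = d₁ − σ√T = 0.399999 − 0.731996 = -0.331997
e^{−rT} = e^{−0.0796·2.8791} = 0.795188
N(d₁) = 0.655421,  N(d₂) = 0.369946
Call price V = S·N(d₁) − K·e^{−rT}·N(d₂) = 45.545221 − 25.075606 = 20.469615
φ(d₁) = (1/√(2π))·e^{−d₁²/2} = 0.368270
ν = S·φ(d₁)·√T = 43.422761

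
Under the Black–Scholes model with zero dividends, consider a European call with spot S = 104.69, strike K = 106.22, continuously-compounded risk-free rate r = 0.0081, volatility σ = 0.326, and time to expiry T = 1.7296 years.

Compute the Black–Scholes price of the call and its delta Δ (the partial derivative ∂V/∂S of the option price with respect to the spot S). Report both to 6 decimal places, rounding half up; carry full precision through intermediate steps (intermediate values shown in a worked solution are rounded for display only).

price = 17.748408
Δ = 0.584416

σ√T = 0.326·√1.7296 = 0.428736
d₁ = (ln(S/K) + (r+σ²/2)T) / (σ√T) = (ln(104.69/106.22) + (0.0081+0.326²/2)·1.7296) / 0.428736 = (-0.014509 + 0.105917) / 0.428736 = 0.213204
d₂ = d₁ − σ√T = 0.213204 − 0.428736 = -0.215532
e^{−rT} = e^{−0.0081·1.7296} = 0.986088
N(d₁) = 0.584416,  N(d₂) = 0.414676
Call price V = S·N(d₁) − K·e^{−rT}·N(d₂) = 61.182528 − 43.434120 = 17.748408
Δ = N(d₁) = 0.584416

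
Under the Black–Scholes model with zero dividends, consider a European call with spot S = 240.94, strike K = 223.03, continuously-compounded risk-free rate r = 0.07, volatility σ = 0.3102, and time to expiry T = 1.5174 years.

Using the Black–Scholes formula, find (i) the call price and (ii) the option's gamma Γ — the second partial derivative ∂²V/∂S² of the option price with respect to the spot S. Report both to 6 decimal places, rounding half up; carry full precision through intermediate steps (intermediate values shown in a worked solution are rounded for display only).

price = 57.363724
Γ = 0.003459

σ√T = 0.3102·√1.5174 = 0.382113
d₁ = (ln(S/K) + (r+σ²/2)T) / (σ√T) = (ln(240.94/223.03) + (0.07+0.3102²/2)·1.5174) / 0.382113 = (0.077242 + 0.179223) / 0.382113 = 0.671175
d₂ = d₁ − σ√T = 0.671175 − 0.382113 = 0.289062
e^{−rT} = e^{−0.07·1.5174} = 0.899229
N(d₁) = 0.748946,  N(d₂) = 0.613733
Call price V = S·N(d₁) − K·e^{−rT}·N(d₂) = 180.450947 − 123.087223 = 57.363724
φ(d₁) = (1/√(2π))·e^{−d₁²/2} = 0.318486
Γ = φ(d₁) / (S·σ·√T) = 0.003459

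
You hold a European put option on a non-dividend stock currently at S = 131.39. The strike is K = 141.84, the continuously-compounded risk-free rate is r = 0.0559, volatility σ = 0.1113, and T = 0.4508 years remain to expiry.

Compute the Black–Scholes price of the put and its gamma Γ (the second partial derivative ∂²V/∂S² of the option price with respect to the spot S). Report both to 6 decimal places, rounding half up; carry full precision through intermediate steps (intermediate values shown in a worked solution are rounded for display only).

σ√T = 0.1113·√0.4508 = 0.074729
d₁ = (ln(S/K) + (r+σ²/2)T) / (σ√T) = (ln(131.39/141.84) + (0.0559+0.1113²/2)·0.4508) / 0.074729 = (-0.076530 + 0.027992) / 0.074729 = -0.649520
d₂ = d₁ − σ√T = -0.649520 − 0.074729 = -0.724249
e^{−rT} = e^{−0.0559·0.4508} = 0.975115
N(−d₁) = 0.741999,  N(−d₂) = 0.765543
Put price V = K·e^{−rT}·N(−d₂) − S·N(−d₁) = 105.882572 − 97.491231 = 8.391341
φ(d₁) = (1/√(2π))·e^{−d₁²/2} = 0.323073
Γ = φ(d₁) / (S·σ·√T) = 0.032904

price = 8.391341
Γ = 0.032904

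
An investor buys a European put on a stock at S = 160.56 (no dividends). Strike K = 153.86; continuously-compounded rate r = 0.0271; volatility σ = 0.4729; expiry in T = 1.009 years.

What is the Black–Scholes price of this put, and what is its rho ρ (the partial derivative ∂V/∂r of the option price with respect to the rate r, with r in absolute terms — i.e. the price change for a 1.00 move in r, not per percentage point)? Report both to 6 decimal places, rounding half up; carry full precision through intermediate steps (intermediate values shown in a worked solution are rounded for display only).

σ√T = 0.4729·√1.009 = 0.475023
d₁ = (ln(S/K) + (r+σ²/2)T) / (σ√T) = (ln(160.56/153.86) + (0.0271+0.4729²/2)·1.009) / 0.475023 = (0.042625 + 0.140167) / 0.475023 = 0.384807
d₂ = d₁ − σ√T = 0.384807 − 0.475023 = -0.090217
e^{−rT} = e^{−0.0271·1.009} = 0.973027
N(−d₁) = 0.350190,  N(−d₂) = 0.535943
Put price V = K·e^{−rT}·N(−d₂) − S·N(−d₁) = 80.235882 − 56.226567 = 24.009315
ρ = −K·T·e^{−rT}·N(−d₂) = -80.958005

price = 24.009315
ρ = -80.958005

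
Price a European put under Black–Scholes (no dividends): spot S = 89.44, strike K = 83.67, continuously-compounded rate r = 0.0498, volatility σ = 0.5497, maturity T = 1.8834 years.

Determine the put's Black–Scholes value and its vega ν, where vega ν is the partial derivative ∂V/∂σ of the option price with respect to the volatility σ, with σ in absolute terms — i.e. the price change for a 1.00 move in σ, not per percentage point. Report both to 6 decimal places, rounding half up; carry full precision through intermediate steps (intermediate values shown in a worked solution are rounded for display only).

σ√T = 0.5497·√1.8834 = 0.754392
d₁ = (ln(S/K) + (r+σ²/2)T) / (σ√T) = (ln(89.44/83.67) + (0.0498+0.5497²/2)·1.8834) / 0.754392 = (0.066688 + 0.378347) / 0.754392 = 0.589925
d₂ = d₁ − σ√T = 0.589925 − 0.754392 = -0.164467
e^{−rT} = e^{−0.0498·1.8834} = 0.910471
N(−d₁) = 0.277621,  N(−d₂) = 0.565318
Put price V = K·e^{−rT}·N(−d₂) − S·N(−d₁) = 43.065442 − 24.830384 = 18.235058
φ(d₁) = (1/√(2π))·e^{−d₁²/2} = 0.335228
ν = S·φ(d₁)·√T = 41.147502

price = 18.235058
ν = 41.147502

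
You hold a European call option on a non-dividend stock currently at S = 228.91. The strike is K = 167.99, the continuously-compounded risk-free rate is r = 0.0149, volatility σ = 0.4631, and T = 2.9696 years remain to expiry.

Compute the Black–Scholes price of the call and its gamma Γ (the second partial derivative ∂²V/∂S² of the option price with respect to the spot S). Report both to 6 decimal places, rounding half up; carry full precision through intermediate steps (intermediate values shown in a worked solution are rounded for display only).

σ√T = 0.4631·√2.9696 = 0.798038
d₁ = (ln(S/K) + (r+σ²/2)T) / (σ√T) = (ln(228.91/167.99) + (0.0149+0.4631²/2)·2.9696) / 0.798038 = (0.309424 + 0.362680) / 0.798038 = 0.842195
d₂ = d₁ − σ√T = 0.842195 − 0.798038 = 0.044157
e^{−rT} = e^{−0.0149·2.9696} = 0.956718
N(d₁) = 0.800161,  N(d₂) = 0.517610
Call price V = S·N(d₁) − K·e^{−rT}·N(d₂) = 183.164777 − 83.189808 = 99.974969
φ(d₁) = (1/√(2π))·e^{−d₁²/2} = 0.279827
Γ = φ(d₁) / (S·σ·√T) = 0.001532

price = 99.974969
Γ = 0.001532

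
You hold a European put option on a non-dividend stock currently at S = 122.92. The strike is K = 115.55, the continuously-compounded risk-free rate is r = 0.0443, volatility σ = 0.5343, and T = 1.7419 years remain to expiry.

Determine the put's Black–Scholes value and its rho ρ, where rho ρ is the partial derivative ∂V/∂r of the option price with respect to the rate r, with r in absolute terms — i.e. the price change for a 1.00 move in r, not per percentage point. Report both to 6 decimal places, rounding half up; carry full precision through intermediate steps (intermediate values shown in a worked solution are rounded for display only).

price = 24.290559
ρ = -104.675457

σ√T = 0.5343·√1.7419 = 0.705175
d₁ = (ln(S/K) + (r+σ²/2)T) / (σ√T) = (ln(122.92/115.55) + (0.0443+0.5343²/2)·1.7419) / 0.705175 = (0.061830 + 0.325802) / 0.705175 = 0.549697
d₂ = d₁ − σ√T = 0.549697 − 0.705175 = -0.155478
e^{−rT} = e^{−0.0443·1.7419} = 0.925736
N(−d₁) = 0.291264,  N(−d₂) = 0.561778
Put price V = K·e^{−rT}·N(−d₂) − S·N(−d₁) = 60.092690 − 35.802132 = 24.290559
ρ = −K·T·e^{−rT}·N(−d₂) = -104.675457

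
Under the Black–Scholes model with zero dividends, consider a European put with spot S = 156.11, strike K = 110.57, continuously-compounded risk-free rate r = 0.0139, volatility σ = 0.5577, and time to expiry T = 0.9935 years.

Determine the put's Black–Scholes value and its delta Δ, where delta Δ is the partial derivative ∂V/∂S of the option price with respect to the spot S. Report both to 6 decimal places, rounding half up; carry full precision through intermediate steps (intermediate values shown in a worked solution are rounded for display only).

σ√T = 0.5577·√0.9935 = 0.555885
d₁ = (ln(S/K) + (r+σ²/2)T) / (σ√T) = (ln(156.11/110.57) + (0.0139+0.5577²/2)·0.9935) / 0.555885 = (0.344912 + 0.168313) / 0.555885 = 0.923259
d₂ = d₁ − σ√T = 0.923259 − 0.555885 = 0.367375
e^{−rT} = e^{−0.0139·0.9935} = 0.986285
N(−d₁) = 0.177936,  N(−d₂) = 0.356670
Put price V = K·e^{−rT}·N(−d₂) − S·N(−d₁) = 38.896107 − 27.777598 = 11.118509
Δ = −N(−d₁) = -0.177936

price = 11.118509
Δ = -0.177936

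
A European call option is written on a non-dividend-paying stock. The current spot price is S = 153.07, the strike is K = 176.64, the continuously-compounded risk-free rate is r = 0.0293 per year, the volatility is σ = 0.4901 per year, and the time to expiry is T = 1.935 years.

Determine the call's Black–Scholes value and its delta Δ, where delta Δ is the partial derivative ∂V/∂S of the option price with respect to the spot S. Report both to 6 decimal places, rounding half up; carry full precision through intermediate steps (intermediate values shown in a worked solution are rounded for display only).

σ√T = 0.4901·√1.935 = 0.681750
d₁ = (ln(S/K) + (r+σ²/2)T) / (σ√T) = (ln(153.07/176.64) + (0.0293+0.4901²/2)·1.935) / 0.681750 = (-0.143218 + 0.289087) / 0.681750 = 0.213962
d₂ = d₁ − σ√T = 0.213962 − 0.681750 = -0.467788
e^{−rT} = e^{−0.0293·1.935} = 0.944882
N(d₁) = 0.584712,  N(d₂) = 0.319968
Call price V = S·N(d₁) − K·e^{−rT}·N(d₂) = 89.501816 − 53.403927 = 36.097889
Δ = N(d₁) = 0.584712

price = 36.097889
Δ = 0.584712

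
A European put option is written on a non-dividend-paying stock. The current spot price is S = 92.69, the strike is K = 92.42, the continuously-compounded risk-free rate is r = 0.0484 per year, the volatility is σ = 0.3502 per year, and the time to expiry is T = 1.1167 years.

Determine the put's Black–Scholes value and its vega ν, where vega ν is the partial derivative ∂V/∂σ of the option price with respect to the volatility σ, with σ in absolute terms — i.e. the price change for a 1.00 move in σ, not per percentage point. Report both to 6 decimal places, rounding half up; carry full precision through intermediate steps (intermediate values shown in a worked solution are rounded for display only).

σ√T = 0.3502·√1.1167 = 0.370070
d₁ = (ln(S/K) + (r+σ²/2)T) / (σ√T) = (ln(92.69/92.42) + (0.0484+0.3502²/2)·1.1167) / 0.370070 = (0.002917 + 0.122524) / 0.370070 = 0.338967
d₂ = d₁ − σ√T = 0.338967 − 0.370070 = -0.031104
e^{−rT} = e^{−0.0484·1.1167} = 0.947386
N(−d₁) = 0.367317,  N(−d₂) = 0.512407
Put price V = K·e^{−rT}·N(−d₂) − S·N(−d₁) = 44.865016 − 34.046653 = 10.818363
φ(d₁) = (1/√(2π))·e^{−d₁²/2} = 0.376669
ν = S·φ(d₁)·√T = 36.894475

price = 10.818363
ν = 36.894475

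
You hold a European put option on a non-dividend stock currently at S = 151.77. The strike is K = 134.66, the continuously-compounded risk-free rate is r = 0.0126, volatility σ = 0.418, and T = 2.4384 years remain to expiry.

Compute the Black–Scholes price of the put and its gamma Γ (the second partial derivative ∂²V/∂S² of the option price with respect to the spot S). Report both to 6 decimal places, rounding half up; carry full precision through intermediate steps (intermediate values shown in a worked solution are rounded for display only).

σ√T = 0.418·√2.4384 = 0.652723
d₁ = (ln(S/K) + (r+σ²/2)T) / (σ√T) = (ln(151.77/134.66) + (0.0126+0.418²/2)·2.4384) / 0.652723 = (0.119613 + 0.243747) / 0.652723 = 0.556684
d₂ = d₁ − σ√T = 0.556684 − 0.652723 = -0.096039
e^{−rT} = e^{−0.0126·2.4384} = 0.969743
N(−d₁) = 0.288872,  N(−d₂) = 0.538255
Put price V = K·e^{−rT}·N(−d₂) − S·N(−d₁) = 70.288374 − 43.842042 = 26.446332
φ(d₁) = (1/√(2π))·e^{−d₁²/2} = 0.341678
Γ = φ(d₁) / (S·σ·√T) = 0.003449

price = 26.446332
Γ = 0.003449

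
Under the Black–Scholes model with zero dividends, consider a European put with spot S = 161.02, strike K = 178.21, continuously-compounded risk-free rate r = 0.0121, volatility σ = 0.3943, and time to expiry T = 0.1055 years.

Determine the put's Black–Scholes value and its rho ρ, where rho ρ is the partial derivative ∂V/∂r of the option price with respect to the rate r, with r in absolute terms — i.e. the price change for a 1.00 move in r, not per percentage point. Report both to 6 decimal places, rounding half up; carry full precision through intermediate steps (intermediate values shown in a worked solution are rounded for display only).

price = 19.649152
ρ = -15.045123

σ√T = 0.3943·√0.1055 = 0.128072
d₁ = (ln(S/K) + (r+σ²/2)T) / (σ√T) = (ln(161.02/178.21) + (0.0121+0.3943²/2)·0.1055) / 0.128072 = (-0.101434 + 0.009478) / 0.128072 = -0.718007
d₂ = d₁ − σ√T = -0.718007 − 0.128072 = -0.846079
e^{−rT} = e^{−0.0121·0.1055} = 0.998724
N(−d₁) = 0.763623,  N(−d₂) = 0.801246
Put price V = K·e^{−rT}·N(−d₂) − S·N(−d₁) = 142.607804 − 122.958652 = 19.649152
ρ = −K·T·e^{−rT}·N(−d₂) = -15.045123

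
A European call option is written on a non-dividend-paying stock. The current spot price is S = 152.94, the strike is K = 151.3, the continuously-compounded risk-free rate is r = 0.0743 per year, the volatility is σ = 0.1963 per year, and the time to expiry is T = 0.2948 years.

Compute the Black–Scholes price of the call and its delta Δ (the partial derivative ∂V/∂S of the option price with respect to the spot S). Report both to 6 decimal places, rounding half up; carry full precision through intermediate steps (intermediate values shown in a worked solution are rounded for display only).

σ√T = 0.1963·√0.2948 = 0.106582
d₁ = (ln(S/K) + (r+σ²/2)T) / (σ√T) = (ln(152.94/151.3) + (0.0743+0.1963²/2)·0.2948) / 0.106582 = (0.010781 + 0.027584) / 0.106582 = 0.359953
d₂ = d₁ − σ√T = 0.359953 − 0.106582 = 0.253371
e^{−rT} = e^{−0.0743·0.2948} = 0.978335
N(d₁) = 0.640559,  N(d₂) = 0.600009
Call price V = S·N(d₁) − K·e^{−rT}·N(d₂) = 97.967097 − 88.814595 = 9.152502
Δ = N(d₁) = 0.640559

price = 9.152502
Δ = 0.640559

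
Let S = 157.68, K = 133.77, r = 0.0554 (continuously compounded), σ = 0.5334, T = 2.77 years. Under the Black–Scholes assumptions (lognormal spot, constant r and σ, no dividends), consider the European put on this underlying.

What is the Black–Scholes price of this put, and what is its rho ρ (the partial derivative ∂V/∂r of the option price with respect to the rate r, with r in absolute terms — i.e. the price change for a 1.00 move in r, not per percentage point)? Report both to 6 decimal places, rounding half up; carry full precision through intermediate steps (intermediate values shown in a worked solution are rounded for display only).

σ√T = 0.5334·√2.77 = 0.887755
d₁ = (ln(S/K) + (r+σ²/2)T) / (σ√T) = (ln(157.68/133.77) + (0.0554+0.5334²/2)·2.77) / 0.887755 = (0.164446 + 0.547512) / 0.887755 = 0.801976
d₂ = d₁ − σ√T = 0.801976 − 0.887755 = -0.085779
e^{−rT} = e^{−0.0554·2.77} = 0.857737
N(−d₁) = 0.211283,  N(−d₂) = 0.534179
Put price V = K·e^{−rT}·N(−d₂) − S·N(−d₁) = 61.291378 − 33.315171 = 27.976208
ρ = −K·T·e^{−rT}·N(−d₂) = -169.777118

price = 27.976208
ρ = -169.777118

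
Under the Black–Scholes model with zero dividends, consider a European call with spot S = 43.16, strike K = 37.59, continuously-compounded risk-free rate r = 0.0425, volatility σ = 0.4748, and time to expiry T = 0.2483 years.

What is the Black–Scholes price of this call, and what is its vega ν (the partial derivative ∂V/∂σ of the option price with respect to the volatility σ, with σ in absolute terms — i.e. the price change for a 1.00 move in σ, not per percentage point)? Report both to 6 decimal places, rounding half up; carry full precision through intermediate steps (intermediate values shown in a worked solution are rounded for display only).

price = 7.484555
ν = 6.491325

σ√T = 0.4748·√0.2483 = 0.236591
d₁ = (ln(S/K) + (r+σ²/2)T) / (σ√T) = (ln(43.16/37.59) + (0.0425+0.4748²/2)·0.2483) / 0.236591 = (0.138176 + 0.038541) / 0.236591 = 0.746927
d₂ = d₁ − σ√T = 0.746927 − 0.236591 = 0.510336
e^{−rT} = e^{−0.0425·0.2483} = 0.989503
N(d₁) = 0.772446,  N(d₂) = 0.695092
Call price V = S·N(d₁) − K·e^{−rT}·N(d₂) = 33.338780 − 25.854225 = 7.484555
φ(d₁) = (1/√(2π))·e^{−d₁²/2} = 0.301831
ν = S·φ(d₁)·√T = 6.491325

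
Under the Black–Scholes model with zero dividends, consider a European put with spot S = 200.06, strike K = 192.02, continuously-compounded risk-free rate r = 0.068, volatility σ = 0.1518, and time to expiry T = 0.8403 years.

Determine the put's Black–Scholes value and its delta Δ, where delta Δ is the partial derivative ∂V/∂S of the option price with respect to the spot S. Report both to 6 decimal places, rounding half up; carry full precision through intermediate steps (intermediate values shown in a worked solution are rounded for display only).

σ√T = 0.1518·√0.8403 = 0.139152
d₁ = (ln(S/K) + (r+σ²/2)T) / (σ√T) = (ln(200.06/192.02) + (0.068+0.1518²/2)·0.8403) / 0.139152 = (0.041018 + 0.066822) / 0.139152 = 0.774979
d₂ = d₁ − σ√T = 0.774979 − 0.139152 = 0.635828
e^{−rT} = e^{−0.068·0.8403} = 0.944461
N(−d₁) = 0.219176,  N(−d₂) = 0.262444
Put price V = K·e^{−rT}·N(−d₂) − S·N(−d₁) = 47.595736 − 43.848335 = 3.747401
Δ = −N(−d₁) = -0.219176

price = 3.747401
Δ = -0.219176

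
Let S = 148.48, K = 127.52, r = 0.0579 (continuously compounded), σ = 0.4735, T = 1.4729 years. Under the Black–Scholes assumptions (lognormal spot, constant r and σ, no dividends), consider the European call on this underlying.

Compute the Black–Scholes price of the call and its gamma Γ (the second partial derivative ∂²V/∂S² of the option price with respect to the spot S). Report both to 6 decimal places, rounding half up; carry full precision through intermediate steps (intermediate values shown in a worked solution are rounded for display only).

price = 48.165184
Γ = 0.003658

σ√T = 0.4735·√1.4729 = 0.574654
d₁ = (ln(S/K) + (r+σ²/2)T) / (σ√T) = (ln(148.48/127.52) + (0.0579+0.4735²/2)·1.4729) / 0.574654 = (0.152177 + 0.250395) / 0.574654 = 0.700546
d₂ = d₁ − σ√T = 0.700546 − 0.574654 = 0.125892
e^{−rT} = e^{−0.0579·1.4729} = 0.918254
N(d₁) = 0.758207,  N(d₂) = 0.550091
Call price V = S·N(d₁) − K·e^{−rT}·N(d₂) = 112.578545 − 64.413361 = 48.165184
φ(d₁) = (1/√(2π))·e^{−d₁²/2} = 0.312135
Γ = φ(d₁) / (S·σ·√T) = 0.003658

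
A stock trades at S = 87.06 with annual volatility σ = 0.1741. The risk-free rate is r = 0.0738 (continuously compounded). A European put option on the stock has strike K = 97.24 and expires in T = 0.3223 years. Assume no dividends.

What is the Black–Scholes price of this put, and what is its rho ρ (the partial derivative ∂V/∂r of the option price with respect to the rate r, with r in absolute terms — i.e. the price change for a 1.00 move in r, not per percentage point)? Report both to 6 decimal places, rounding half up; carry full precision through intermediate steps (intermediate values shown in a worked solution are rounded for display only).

σ√T = 0.1741·√0.3223 = 0.098839
d₁ = (ln(S/K) + (r+σ²/2)T) / (σ√T) = (ln(87.06/97.24) + (0.0738+0.1741²/2)·0.3223) / 0.098839 = (-0.110585 + 0.028670) / 0.098839 = -0.828764
d₂ = d₁ − σ√T = -0.828764 − 0.098839 = -0.927603
e^{−rT} = e^{−0.0738·0.3223} = 0.976495
N(−d₁) = 0.796381,  N(−d₂) = 0.823193
Put price V = K·e^{−rT}·N(−d₂) − S·N(−d₁) = 78.165787 − 69.332924 = 8.832862
ρ = −K·T·e^{−rT}·N(−d₂) = -25.192833

price = 8.832862
ρ = -25.192833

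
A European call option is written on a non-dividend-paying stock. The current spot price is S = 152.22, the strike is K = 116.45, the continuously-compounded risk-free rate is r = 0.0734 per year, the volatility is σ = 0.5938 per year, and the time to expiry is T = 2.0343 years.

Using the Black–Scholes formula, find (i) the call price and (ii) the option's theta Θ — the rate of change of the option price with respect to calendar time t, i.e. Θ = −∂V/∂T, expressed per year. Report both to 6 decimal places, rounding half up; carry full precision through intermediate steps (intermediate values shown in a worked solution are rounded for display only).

σ√T = 0.5938·√2.0343 = 0.846930
d₁ = (ln(S/K) + (r+σ²/2)T) / (σ√T) = (ln(152.22/116.45) + (0.0734+0.5938²/2)·2.0343) / 0.846930 = (0.267865 + 0.507963) / 0.846930 = 0.916047
d₂ = d₁ − σ√T = 0.916047 − 0.846930 = 0.069117
e^{−rT} = e^{−0.0734·2.0343} = 0.861296
N(d₁) = 0.820179,  N(d₂) = 0.527552
Call price V = S·N(d₁) − K·e^{−rT}·N(d₂) = 124.847627 − 52.912298 = 71.935329
φ(d₁) = (1/√(2π))·e^{−d₁²/2} = 0.262236
Θ = −S·φ(d₁)·σ/(2√T) − r·K·e^{−rT}·N(d₂) = −8.309351 − 3.883763 = -12.193114

price = 71.935329
Θ = -12.193114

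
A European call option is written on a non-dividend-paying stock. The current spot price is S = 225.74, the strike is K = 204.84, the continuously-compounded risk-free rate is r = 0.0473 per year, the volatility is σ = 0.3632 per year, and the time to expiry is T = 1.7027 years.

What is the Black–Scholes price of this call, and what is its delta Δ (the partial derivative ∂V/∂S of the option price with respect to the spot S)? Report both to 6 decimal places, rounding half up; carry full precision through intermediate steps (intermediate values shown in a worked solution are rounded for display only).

σ√T = 0.3632·√1.7027 = 0.473931
d₁ = (ln(S/K) + (r+σ²/2)T) / (σ√T) = (ln(225.74/204.84) + (0.0473+0.3632²/2)·1.7027) / 0.473931 = (0.097155 + 0.192843) / 0.473931 = 0.611899
d₂ = d₁ − σ√T = 0.611899 − 0.473931 = 0.137968
e^{−rT} = e^{−0.0473·1.7027} = 0.922620
N(d₁) = 0.729698,  N(d₂) = 0.554867
Call price V = S·N(d₁) − K·e^{−rT}·N(d₂) = 164.721936 − 104.864058 = 59.857877
Δ = N(d₁) = 0.729698

price = 59.857877
Δ = 0.729698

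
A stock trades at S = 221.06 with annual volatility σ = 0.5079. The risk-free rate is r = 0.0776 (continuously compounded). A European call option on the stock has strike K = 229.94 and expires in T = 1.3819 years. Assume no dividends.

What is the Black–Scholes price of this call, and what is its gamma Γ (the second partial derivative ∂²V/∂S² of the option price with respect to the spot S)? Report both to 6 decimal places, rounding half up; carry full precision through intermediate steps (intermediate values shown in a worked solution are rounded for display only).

σ√T = 0.5079·√1.3819 = 0.597058
d₁ = (ln(S/K) + (r+σ²/2)T) / (σ√T) = (ln(221.06/229.94) + (0.0776+0.5079²/2)·1.3819) / 0.597058 = (-0.039384 + 0.285475) / 0.597058 = 0.412172
d₂ = d₁ − σ√T = 0.412172 − 0.597058 = -0.184886
e^{−rT} = e^{−0.0776·1.3819} = 0.898314
N(d₁) = 0.659893,  N(d₂) = 0.426659
Call price V = S·N(d₁) − K·e^{−rT}·N(d₂) = 145.875981 − 88.129992 = 57.745989
φ(d₁) = (1/√(2π))·e^{−d₁²/2} = 0.366454
Γ = φ(d₁) / (S·σ·√T) = 0.002776

price = 57.745989
Γ = 0.002776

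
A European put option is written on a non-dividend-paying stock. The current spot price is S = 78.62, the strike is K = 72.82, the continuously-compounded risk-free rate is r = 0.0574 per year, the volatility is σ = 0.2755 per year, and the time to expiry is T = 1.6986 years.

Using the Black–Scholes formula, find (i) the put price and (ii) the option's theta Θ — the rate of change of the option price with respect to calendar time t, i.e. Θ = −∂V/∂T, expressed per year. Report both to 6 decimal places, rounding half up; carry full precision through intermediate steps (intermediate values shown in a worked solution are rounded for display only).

σ√T = 0.2755·√1.6986 = 0.359060
d₁ = (ln(S/K) + (r+σ²/2)T) / (σ√T) = (ln(78.62/72.82) + (0.0574+0.2755²/2)·1.6986) / 0.359060 = (0.076635 + 0.161962) / 0.359060 = 0.664505
d₂ = d₁ − σ√T = 0.664505 − 0.359060 = 0.305445
e^{−rT} = e^{−0.0574·1.6986} = 0.907103
N(−d₁) = 0.253184,  N(−d₂) = 0.380014
Put price V = K·e^{−rT}·N(−d₂) − S·N(−d₁) = 25.101888 − 19.905296 = 5.196592
φ(d₁) = (1/√(2π))·e^{−d₁²/2} = 0.319908
Θ = −S·φ(d₁)·σ/(2√T) + r·K·e^{−rT}·N(−d₂) = −2.658301 + 1.440848 = -1.217453

price = 5.196592
Θ = -1.217453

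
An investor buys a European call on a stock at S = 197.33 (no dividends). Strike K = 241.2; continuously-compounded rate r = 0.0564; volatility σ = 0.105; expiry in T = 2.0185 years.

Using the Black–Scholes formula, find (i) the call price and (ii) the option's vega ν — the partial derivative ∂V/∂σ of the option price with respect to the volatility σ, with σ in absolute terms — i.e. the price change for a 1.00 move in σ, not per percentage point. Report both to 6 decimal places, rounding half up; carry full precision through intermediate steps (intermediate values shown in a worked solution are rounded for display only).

price = 5.326428
ν = 98.307126

σ√T = 0.105·√2.0185 = 0.149178
d₁ = (ln(S/K) + (r+σ²/2)T) / (σ√T) = (ln(197.33/241.2) + (0.0564+0.105²/2)·2.0185) / 0.149178 = (-0.200749 + 0.124970) / 0.149178 = -0.507976
d₂ = d₁ − σ√T = -0.507976 − 0.149178 = -0.657153
e^{−rT} = e^{−0.0564·2.0185} = 0.892398
N(d₁) = 0.305735,  N(d₂) = 0.255541
Call price V = S·N(d₁) − K·e^{−rT}·N(d₂) = 60.330715 − 55.004286 = 5.326428
φ(d₁) = (1/√(2π))·e^{−d₁²/2} = 0.350653
ν = S·φ(d₁)·√T = 98.307126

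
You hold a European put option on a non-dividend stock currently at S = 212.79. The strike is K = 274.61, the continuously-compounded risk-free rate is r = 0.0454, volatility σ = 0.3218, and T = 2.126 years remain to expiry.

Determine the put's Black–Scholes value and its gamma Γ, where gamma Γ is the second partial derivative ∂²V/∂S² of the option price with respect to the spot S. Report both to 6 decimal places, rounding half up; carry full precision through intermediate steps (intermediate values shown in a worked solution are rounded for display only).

σ√T = 0.3218·√2.126 = 0.469210
d₁ = (ln(S/K) + (r+σ²/2)T) / (σ√T) = (ln(212.79/274.61) + (0.0454+0.3218²/2)·2.126) / 0.469210 = (-0.255046 + 0.206600) / 0.469210 = -0.103251
d₂ = d₁ − σ√T = -0.103251 − 0.469210 = -0.572462
e^{−rT} = e^{−0.0454·2.126} = 0.907991
N(−d₁) = 0.541118,  N(−d₂) = 0.716495
Put price V = K·e^{−rT}·N(−d₂) − S·N(−d₁) = 178.653468 − 115.144538 = 63.508930
φ(d₁) = (1/√(2π))·e^{−d₁²/2} = 0.396821
Γ = φ(d₁) / (S·σ·√T) = 0.003974

price = 63.508930
Γ = 0.003974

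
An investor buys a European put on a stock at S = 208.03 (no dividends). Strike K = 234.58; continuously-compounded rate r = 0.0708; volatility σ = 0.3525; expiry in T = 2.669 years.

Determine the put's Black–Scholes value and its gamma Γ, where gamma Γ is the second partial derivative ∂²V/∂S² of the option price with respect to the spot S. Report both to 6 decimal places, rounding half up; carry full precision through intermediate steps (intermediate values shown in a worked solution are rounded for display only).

σ√T = 0.3525·√2.669 = 0.575882
d₁ = (ln(S/K) + (r+σ²/2)T) / (σ√T) = (ln(208.03/234.58) + (0.0708+0.3525²/2)·2.669) / 0.575882 = (-0.120114 + 0.354785) / 0.575882 = 0.407498
d₂ = d₁ − σ√T = 0.407498 − 0.575882 = -0.168384
e^{−rT} = e^{−0.0708·2.669} = 0.827815
N(−d₁) = 0.341821,  N(−d₂) = 0.566859
Put price V = K·e^{−rT}·N(−d₂) − S·N(−d₁) = 110.077794 − 71.109040 = 38.968753
φ(d₁) = (1/√(2π))·e^{−d₁²/2} = 0.367157
Γ = φ(d₁) / (S·σ·√T) = 0.003065

price = 38.968753
Γ = 0.003065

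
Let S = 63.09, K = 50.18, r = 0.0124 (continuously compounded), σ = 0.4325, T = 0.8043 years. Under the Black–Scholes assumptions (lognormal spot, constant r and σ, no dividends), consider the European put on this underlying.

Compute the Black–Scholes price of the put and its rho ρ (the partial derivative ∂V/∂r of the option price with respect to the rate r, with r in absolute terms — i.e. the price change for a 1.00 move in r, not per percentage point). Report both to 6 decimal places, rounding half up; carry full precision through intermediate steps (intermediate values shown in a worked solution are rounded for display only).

σ√T = 0.4325·√0.8043 = 0.387878
d₁ = (ln(S/K) + (r+σ²/2)T) / (σ√T) = (ln(63.09/50.18) + (0.0124+0.4325²/2)·0.8043) / 0.387878 = (0.228946 + 0.085198) / 0.387878 = 0.809903
d₂ = d₁ − σ√T = 0.809903 − 0.387878 = 0.422025
e^{−rT} = e^{−0.0124·0.8043} = 0.990076
N(−d₁) = 0.208998,  N(−d₂) = 0.336503
Put price V = K·e^{−rT}·N(−d₂) − S·N(−d₁) = 16.718162 − 13.185673 = 3.532488
ρ = −K·T·e^{−rT}·N(−d₂) = -13.446418

price = 3.532488
ρ = -13.446418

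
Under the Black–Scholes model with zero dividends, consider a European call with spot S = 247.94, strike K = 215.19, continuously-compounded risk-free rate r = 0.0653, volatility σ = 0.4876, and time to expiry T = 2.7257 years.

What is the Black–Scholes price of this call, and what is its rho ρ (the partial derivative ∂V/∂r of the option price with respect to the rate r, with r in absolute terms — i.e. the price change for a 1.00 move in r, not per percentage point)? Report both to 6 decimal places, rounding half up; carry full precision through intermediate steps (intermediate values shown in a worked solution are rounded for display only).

price = 105.720861
ρ = 244.391505

σ√T = 0.4876·√2.7257 = 0.805013
d₁ = (ln(S/K) + (r+σ²/2)T) / (σ√T) = (ln(247.94/215.19) + (0.0653+0.4876²/2)·2.7257) / 0.805013 = (0.141665 + 0.502011) / 0.805013 = 0.799585
d₂ = d₁ − σ√T = 0.799585 − 0.805013 = -0.005427
e^{−rT} = e^{−0.0653·2.7257} = 0.836952
N(d₁) = 0.788024,  N(d₂) = 0.497835
Call price V = S·N(d₁) − K·e^{−rT}·N(d₂) = 195.382784 − 89.661924 = 105.720861
ρ = K·T·e^{−rT}·N(d₂) = 244.391505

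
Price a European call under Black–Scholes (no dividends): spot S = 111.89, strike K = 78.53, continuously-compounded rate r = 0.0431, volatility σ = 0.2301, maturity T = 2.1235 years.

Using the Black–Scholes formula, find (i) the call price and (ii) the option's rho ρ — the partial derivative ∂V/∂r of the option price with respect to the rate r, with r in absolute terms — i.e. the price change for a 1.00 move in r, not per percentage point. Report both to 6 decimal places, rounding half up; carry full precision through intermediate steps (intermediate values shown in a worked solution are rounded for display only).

price = 41.501045
ρ = 133.488446

σ√T = 0.2301·√2.1235 = 0.335307
d₁ = (ln(S/K) + (r+σ²/2)T) / (σ√T) = (ln(111.89/78.53) + (0.0431+0.2301²/2)·2.1235) / 0.335307 = (0.354036 + 0.147738) / 0.335307 = 1.496460
d₂ = d₁ − σ√T = 1.496460 − 0.335307 = 1.161153
e^{−rT} = e^{−0.0431·2.1235} = 0.912540
N(d₁) = 0.932733,  N(d₂) = 0.877210
Call price V = S·N(d₁) − K·e^{−rT}·N(d₂) = 104.363511 − 62.862466 = 41.501045
ρ = K·T·e^{−rT}·N(d₂) = 133.488446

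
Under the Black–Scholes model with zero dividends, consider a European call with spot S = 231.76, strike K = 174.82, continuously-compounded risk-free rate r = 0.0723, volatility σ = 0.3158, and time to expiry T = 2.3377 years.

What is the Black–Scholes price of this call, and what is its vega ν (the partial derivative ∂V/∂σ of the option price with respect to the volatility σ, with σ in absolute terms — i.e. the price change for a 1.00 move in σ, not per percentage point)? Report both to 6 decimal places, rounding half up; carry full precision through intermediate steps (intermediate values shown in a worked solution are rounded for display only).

price = 92.399503
ν = 70.850733

σ√T = 0.3158·√2.3377 = 0.482844
d₁ = (ln(S/K) + (r+σ²/2)T) / (σ√T) = (ln(231.76/174.82) + (0.0723+0.3158²/2)·2.3377) / 0.482844 = (0.281945 + 0.285585) / 0.482844 = 1.175391
d₂ = d₁ − σ√T = 1.175391 − 0.482844 = 0.692548
e^{−rT} = e^{−0.0723·2.3377} = 0.844496
N(d₁) = 0.880081,  N(d₂) = 0.755703
Call price V = S·N(d₁) − K·e^{−rT}·N(d₂) = 203.967546 − 111.568043 = 92.399503
φ(d₁) = (1/√(2π))·e^{−d₁²/2} = 0.199945
ν = S·φ(d₁)·√T = 70.850733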